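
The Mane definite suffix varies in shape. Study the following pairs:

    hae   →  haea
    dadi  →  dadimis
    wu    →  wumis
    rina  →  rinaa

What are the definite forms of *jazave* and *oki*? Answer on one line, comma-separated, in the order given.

The alternation tracks the last vowel of the stem — -mis when the last vowel of the stem is a high vowel (*dadi*, *wu*); -a when the last vowel of the stem is a non-high vowel (*hae*, *rina*).
*jazave* — last vowel /e/ (a non-high vowel) → -a → *jazavea*.
Since the last vowel of *oki* is /i/ (a high vowel), it takes -mis, giving *okimis*.

jazavea, okimis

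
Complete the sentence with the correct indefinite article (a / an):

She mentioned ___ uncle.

The indefinite article is chosen by the initial *sound* of the following word, not its spelling.
*uncle* begins with the sound /ʌ/ (u pronounced /ʌ/) — a vowel sound.
So the article is *an*: She mentioned an uncle.

an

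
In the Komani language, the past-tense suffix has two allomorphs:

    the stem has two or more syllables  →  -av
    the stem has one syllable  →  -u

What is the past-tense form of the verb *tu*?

*tu* has one syllable, so the suffix is -u, giving *tuu*.

tuu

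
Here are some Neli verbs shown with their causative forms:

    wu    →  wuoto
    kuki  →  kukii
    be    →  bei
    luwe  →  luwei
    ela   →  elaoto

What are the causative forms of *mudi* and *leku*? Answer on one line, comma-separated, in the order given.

mudii, lekuoto

The suffix is conditioned by the last vowel: -i when the last vowel of the stem is a front vowel (*kuki*, *be*, *luwe*); -oto when the last vowel of the stem is a back vowel (*wu*, *ela*).
The last vowel of *mudi* is /i/, which is a front vowel, so the suffix is -i, giving *mudii*.
The last vowel of *leku* is /u/, which is a back vowel, so the suffix is -oto, giving *lekuoto*.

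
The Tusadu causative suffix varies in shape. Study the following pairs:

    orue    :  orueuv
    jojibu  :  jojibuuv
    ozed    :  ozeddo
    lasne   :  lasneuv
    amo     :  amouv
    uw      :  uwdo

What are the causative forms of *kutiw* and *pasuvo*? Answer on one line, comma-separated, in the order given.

kutiwdo, pasuvouv

The pattern is consonant vs. vowel: -do when the stem ends in a consonant (*ozed*, *uw*); -uv when the stem ends in a vowel (*orue*, *jojibu*, *lasne*, *amo*).
*kutiw* — final sound /w/ (a consonant) → -do → *kutiwdo*.
The final sound of *pasuvo* is /o/, which is a vowel, so the suffix is -uv, giving *pasuvouv*.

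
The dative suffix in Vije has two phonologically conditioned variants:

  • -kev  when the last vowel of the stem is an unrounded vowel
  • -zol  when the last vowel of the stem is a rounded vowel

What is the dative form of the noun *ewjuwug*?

ewjuwugzol

*ewjuwug*: last vowel = /u/, a rounded vowel → -zol → *ewjuwugzol*.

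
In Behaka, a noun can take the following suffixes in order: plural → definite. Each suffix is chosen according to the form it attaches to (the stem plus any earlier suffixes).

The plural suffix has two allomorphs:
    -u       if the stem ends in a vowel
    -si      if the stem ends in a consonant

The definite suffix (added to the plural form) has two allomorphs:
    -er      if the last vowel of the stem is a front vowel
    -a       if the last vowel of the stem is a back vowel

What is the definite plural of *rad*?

The final sound of *rad* is /d/, which is a consonant, so the plural suffix is -si, giving *radsi*.
The plural form *radsi*: last vowel = /i/, a front vowel → -er → *radsier*.

radsier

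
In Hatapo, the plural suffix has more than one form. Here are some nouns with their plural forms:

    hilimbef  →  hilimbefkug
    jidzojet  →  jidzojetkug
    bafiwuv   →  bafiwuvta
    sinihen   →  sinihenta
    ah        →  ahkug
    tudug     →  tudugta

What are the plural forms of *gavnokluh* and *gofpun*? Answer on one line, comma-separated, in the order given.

Looking at the final consonant of each stem: -kug when the stem ends in a voiceless consonant (*hilimbef*, *jidzojet*, *ah*); -ta when the stem ends in a voiced consonant (*bafiwuv*, *sinihen*, *tudug*).
Since the final consonant of *gavnokluh* is /h/ (voiceless), it takes -kug, giving *gavnokluhkug*.
Since the final consonant of *gofpun* is /n/ (voiced), it takes -ta, giving *gofpunta*.

gavnokluhkug, gofpunta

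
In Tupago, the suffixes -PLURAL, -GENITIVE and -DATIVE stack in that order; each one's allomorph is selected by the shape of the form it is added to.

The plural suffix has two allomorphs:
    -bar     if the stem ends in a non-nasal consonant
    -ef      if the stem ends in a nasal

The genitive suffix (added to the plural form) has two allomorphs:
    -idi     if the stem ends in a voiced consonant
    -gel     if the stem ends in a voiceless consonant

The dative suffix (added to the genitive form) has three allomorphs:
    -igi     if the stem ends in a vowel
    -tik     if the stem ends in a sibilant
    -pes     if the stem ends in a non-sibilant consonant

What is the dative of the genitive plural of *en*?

enefgelpes

*en* — final consonant /n/ (a nasal) → -ef → *enef*.
The plural form *enef* — final consonant /f/ (voiceless) → -gel → *enefgel*.
The final sound of the genitive form *enefgel* is /l/, which is a non-sibilant consonant, so the dative suffix is -pes, giving *enefgelpes*.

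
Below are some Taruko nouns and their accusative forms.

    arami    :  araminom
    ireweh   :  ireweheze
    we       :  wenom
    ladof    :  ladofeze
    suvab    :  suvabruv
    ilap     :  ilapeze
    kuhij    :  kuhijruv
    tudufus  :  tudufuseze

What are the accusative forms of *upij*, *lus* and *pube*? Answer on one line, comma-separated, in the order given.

upijruv, luseze, pubenom

Looking at the final sound of each stem: -eze when the stem ends in a voiceless consonant (*ireweh*, *ladof*, *ilap*, *tudufus*); -ruv when the stem ends in a voiced consonant (*suvab*, *kuhij*); -nom when the stem ends in a vowel (*arami*, *we*).
*upij* — final sound /j/ (a voiced consonant) → -ruv → *upijruv*.
*lus* — final sound /s/ (a voiceless consonant) → -eze → *luseze*.
*pube* — final sound /e/ (a vowel) → -nom → *pubenom*.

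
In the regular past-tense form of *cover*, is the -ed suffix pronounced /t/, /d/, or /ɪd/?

The stem *cover* ends in a voiced sound other than /d/.
The -ed suffix is realized as /ɪd/ after /t, d/; as /t/ after other voiceless consonants; and as /d/ after other voiced sounds.
So -ed on *cover* is pronounced /d/.

/d/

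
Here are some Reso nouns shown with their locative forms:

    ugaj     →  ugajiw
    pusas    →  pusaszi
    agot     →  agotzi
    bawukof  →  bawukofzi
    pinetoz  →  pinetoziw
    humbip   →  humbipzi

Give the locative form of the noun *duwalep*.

duwalepzi

The suffix is conditioned by the final consonant: -zi when the stem ends in a voiceless consonant (*pusas*, *agot*, *bawukof*, *humbip*); -iw when the stem ends in a voiced consonant (*ugaj*, *pinetoz*).
Since the final consonant of *duwalep* is /p/ (voiceless), it takes -zi, giving *duwalepzi*.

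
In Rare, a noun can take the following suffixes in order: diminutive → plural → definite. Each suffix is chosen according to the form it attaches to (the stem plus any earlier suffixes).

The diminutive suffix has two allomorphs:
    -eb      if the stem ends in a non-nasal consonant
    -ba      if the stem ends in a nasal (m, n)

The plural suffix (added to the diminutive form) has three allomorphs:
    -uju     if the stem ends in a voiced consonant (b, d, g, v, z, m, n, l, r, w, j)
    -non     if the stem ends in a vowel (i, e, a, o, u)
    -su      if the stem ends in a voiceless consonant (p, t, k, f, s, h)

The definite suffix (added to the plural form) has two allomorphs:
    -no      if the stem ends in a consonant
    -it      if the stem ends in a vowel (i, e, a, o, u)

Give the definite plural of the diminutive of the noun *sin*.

*sin*: final consonant = /n/, a nasal → -ba → *sinba*.
The diminutive form *sinba*: final sound = /a/, a vowel → -non → *sinbanon*.
Since the final sound of the plural form *sinbanon* is /n/ (a consonant), it takes -no, giving *sinbanonno*.

sinbanonno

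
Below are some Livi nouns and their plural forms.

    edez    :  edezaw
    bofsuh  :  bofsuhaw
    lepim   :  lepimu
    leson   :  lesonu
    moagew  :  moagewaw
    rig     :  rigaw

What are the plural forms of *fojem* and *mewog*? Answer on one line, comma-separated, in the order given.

fojemu, mewogaw

Looking at the final consonant of each stem: -u when the stem ends in a nasal (*lepim*, *leson*); -aw when the stem ends in a non-nasal consonant (*edez*, *bofsuh*, *moagew*, *rig*).
*fojem* — final consonant /m/ (a nasal) → -u → *fojemu*.
*mewog* — final consonant /g/ (non-nasal) → -aw → *mewogaw*.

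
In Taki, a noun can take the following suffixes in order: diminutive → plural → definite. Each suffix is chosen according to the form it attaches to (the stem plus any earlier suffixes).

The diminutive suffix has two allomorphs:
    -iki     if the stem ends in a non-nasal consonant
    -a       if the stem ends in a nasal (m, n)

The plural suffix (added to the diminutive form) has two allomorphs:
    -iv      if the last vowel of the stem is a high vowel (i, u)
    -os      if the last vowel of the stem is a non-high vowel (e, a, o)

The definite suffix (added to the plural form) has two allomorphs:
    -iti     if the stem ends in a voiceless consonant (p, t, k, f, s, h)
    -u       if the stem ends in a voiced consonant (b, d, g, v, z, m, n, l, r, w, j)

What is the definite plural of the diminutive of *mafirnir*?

Since the final consonant of *mafirnir* is /r/ (non-nasal), it takes -iki, giving *mafirniriki*.
The diminutive form *mafirniriki* — last vowel /i/ (a high vowel) → -iv → *mafirnirikiiv*.
The plural form *mafirnirikiiv*: final consonant = /v/, voiced → -u → *mafirnirikiivu*.

mafirnirikiivu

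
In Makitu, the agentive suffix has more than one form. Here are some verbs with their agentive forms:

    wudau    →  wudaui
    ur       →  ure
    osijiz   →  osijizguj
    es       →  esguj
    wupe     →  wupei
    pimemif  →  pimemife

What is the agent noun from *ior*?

Looking at the final sound of each stem: -guj when the stem ends in a sibilant (*osijiz*, *es*); -e when the stem ends in a non-sibilant consonant (*ur*, *pimemif*); -i when the stem ends in a vowel (*wudau*, *wupe*).
*ior* — final sound /r/ (a non-sibilant consonant) → -e → *iore*.

iore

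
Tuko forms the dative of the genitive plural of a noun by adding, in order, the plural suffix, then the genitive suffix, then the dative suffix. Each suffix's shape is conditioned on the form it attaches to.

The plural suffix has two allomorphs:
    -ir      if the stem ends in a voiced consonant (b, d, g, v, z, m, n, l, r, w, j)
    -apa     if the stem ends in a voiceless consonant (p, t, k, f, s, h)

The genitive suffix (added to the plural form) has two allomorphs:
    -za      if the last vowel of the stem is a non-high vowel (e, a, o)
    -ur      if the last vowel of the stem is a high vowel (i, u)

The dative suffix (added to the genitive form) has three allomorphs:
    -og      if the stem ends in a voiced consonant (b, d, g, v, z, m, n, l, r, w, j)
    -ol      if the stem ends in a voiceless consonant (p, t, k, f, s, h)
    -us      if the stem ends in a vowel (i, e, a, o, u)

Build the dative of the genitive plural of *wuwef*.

*wuwef* — final consonant /f/ (voiceless) → -apa → *wuwefapa*.
The plural form *wuwefapa* — last vowel /a/ (a non-high vowel) → -za → *wuwefapaza*.
The genitive form *wuwefapaza*: final sound = /a/, a vowel → -us → *wuwefapazaus*.

wuwefapazaus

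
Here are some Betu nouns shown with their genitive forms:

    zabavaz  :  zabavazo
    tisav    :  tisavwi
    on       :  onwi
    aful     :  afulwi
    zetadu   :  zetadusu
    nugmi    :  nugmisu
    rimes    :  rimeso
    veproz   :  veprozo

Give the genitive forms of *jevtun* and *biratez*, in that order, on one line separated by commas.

jevtunwi, biratezo

Looking at the final sound of each stem: -o when the stem ends in a sibilant (*zabavaz*, *rimes*, *veproz*); -wi when the stem ends in a non-sibilant consonant (*tisav*, *on*, *aful*); -su when the stem ends in a vowel (*zetadu*, *nugmi*).
*jevtun* — final sound /n/ (a non-sibilant consonant) → -wi → *jevtunwi*.
Since the final sound of *biratez* is /z/ (a sibilant), it takes -o, giving *biratezo*.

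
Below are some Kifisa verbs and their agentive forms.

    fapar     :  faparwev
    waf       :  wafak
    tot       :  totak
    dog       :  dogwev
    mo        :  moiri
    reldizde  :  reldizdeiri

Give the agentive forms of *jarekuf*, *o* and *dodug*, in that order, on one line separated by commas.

The alternation tracks the final sound of the stem — -ak when the stem ends in a voiceless consonant (*waf*, *tot*); -wev when the stem ends in a voiced consonant (*fapar*, *dog*); -iri when the stem ends in a vowel (*mo*, *reldizde*).
*jarekuf*: final sound = /f/, a voiceless consonant → -ak → *jarekufak*.
*o*: final sound = /o/, a vowel → -iri → *oiri*.
*dodug* — final sound /g/ (a voiced consonant) → -wev → *dodugwev*.

jarekufak, oiri, dodugwev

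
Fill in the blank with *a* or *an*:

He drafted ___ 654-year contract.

The indefinite article is chosen by the initial *sound* of the following word, not its spelling.
The number *654* is spoken "six hundred …", beginning with /sɪks/ — a consonant sound.
So the article is *a*: He drafted a 654-year contract.

a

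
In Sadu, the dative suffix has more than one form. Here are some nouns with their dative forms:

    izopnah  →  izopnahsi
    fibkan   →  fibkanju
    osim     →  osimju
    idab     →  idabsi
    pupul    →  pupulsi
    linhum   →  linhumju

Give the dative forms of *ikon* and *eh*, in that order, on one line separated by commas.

The suffix is conditioned by the final consonant: -ju when the stem ends in a nasal (*fibkan*, *osim*, *linhum*); -si when the stem ends in a non-nasal consonant (*izopnah*, *idab*, *pupul*).
Since the final consonant of *ikon* is /n/ (a nasal), it takes -ju, giving *ikonju*.
*eh* — final consonant /h/ (non-nasal) → -si → *ehsi*.

ikonju, ehsi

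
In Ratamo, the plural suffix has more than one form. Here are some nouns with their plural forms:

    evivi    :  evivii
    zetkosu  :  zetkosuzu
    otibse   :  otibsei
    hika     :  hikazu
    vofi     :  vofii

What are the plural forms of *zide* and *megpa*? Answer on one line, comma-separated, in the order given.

zidei, megpazu

The suffix is conditioned by the last vowel: -i when the last vowel of the stem is a front vowel (*evivi*, *otibse*, *vofi*); -zu when the last vowel of the stem is a back vowel (*zetkosu*, *hika*).
The last vowel of *zide* is /e/, which is a front vowel, so the suffix is -i, giving *zidei*.
The last vowel of *megpa* is /a/, which is a back vowel, so the suffix is -zu, giving *megpazu*.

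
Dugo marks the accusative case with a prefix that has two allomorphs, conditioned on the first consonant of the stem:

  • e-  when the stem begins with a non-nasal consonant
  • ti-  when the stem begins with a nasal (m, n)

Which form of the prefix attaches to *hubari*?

e-

The first consonant of *hubari* is /h/, which is non-nasal, so the prefix is e-.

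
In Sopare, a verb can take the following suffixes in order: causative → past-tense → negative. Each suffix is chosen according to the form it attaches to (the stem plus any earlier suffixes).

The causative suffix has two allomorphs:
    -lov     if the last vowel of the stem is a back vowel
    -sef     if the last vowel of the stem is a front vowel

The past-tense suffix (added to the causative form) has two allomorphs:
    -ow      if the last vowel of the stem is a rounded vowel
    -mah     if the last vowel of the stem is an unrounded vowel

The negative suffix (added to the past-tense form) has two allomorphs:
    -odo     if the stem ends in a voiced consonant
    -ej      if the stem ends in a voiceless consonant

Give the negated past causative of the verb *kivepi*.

kivepisefmahej

Since the last vowel of *kivepi* is /i/ (a front vowel), it takes -sef, giving *kivepisef*.
The causative form *kivepisef* — last vowel /e/ (an unrounded vowel) → -mah → *kivepisefmah*.
The final consonant of the past-tense form *kivepisefmah* is /h/, which is voiceless, so the negative suffix is -ej, giving *kivepisefmahej*.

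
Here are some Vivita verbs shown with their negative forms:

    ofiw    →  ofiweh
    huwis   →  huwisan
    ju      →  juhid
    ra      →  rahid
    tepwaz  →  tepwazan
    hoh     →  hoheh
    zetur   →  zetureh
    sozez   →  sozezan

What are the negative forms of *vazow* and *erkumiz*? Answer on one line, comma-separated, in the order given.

The pattern is sibilance of the final sound: -an when the stem ends in a sibilant (*huwis*, *tepwaz*, *sozez*); -eh when the stem ends in a non-sibilant consonant (*ofiw*, *hoh*, *zetur*); -hid when the stem ends in a vowel (*ju*, *ra*).
Since the final sound of *vazow* is /w/ (a non-sibilant consonant), it takes -eh, giving *vazoweh*.
*erkumiz*: final sound = /z/, a sibilant → -an → *erkumizan*.

vazoweh, erkumizan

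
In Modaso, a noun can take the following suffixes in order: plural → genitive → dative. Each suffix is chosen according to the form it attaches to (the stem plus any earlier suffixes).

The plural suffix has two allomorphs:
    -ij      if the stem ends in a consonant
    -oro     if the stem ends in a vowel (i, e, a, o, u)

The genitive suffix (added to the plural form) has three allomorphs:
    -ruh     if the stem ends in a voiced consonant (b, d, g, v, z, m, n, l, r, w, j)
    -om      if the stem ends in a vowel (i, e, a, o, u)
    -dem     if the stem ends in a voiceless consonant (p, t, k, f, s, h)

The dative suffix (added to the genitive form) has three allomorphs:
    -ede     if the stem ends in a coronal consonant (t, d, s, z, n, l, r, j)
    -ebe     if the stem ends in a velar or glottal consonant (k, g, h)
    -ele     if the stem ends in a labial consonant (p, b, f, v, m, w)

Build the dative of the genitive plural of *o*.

*o*: final sound = /o/, a vowel → -oro → *ooro*.
The final sound of the plural form *ooro* is /o/, which is a vowel, so the genitive suffix is -om, giving *ooroom*.
Since the final consonant of the genitive form *ooroom* is /m/ (labial), it takes -ele, giving *ooroomele*.

ooroomele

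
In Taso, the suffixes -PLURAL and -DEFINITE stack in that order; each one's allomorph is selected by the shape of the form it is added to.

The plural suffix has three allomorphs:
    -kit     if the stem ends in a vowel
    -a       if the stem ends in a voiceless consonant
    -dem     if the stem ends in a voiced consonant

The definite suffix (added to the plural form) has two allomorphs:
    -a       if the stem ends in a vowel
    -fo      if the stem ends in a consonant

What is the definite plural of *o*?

Since the final sound of *o* is /o/ (a vowel), it takes -kit, giving *okit*.
The plural form *okit*: final sound = /t/, a consonant → -fo → *okitfo*.

okitfo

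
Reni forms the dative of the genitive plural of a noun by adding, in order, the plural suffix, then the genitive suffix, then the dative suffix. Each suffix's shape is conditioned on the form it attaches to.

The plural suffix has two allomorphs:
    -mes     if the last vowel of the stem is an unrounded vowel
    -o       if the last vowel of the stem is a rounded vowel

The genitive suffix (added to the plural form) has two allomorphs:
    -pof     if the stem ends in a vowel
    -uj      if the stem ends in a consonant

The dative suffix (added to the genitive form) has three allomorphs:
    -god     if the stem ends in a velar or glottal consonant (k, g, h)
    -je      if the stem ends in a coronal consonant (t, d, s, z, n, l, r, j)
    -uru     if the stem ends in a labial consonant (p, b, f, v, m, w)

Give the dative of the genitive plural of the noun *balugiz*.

*balugiz* — last vowel /i/ (an unrounded vowel) → -mes → *balugizmes*.
The plural form *balugizmes*: final sound = /s/, a consonant → -uj → *balugizmesuj*.
Since the final consonant of the genitive form *balugizmesuj* is /j/ (coronal), it takes -je, giving *balugizmesujje*.

balugizmesujje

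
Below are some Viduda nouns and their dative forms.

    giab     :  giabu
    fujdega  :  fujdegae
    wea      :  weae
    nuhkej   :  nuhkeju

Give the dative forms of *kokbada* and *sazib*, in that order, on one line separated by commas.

kokbadae, sazibu

The alternation tracks the final sound of the stem — -u when the stem ends in a consonant (*giab*, *nuhkej*); -e when the stem ends in a vowel (*fujdega*, *wea*).
The final sound of *kokbada* is /a/, which is a vowel, so the suffix is -e, giving *kokbadae*.
*sazib*: final sound = /b/, a consonant → -u → *sazibu*.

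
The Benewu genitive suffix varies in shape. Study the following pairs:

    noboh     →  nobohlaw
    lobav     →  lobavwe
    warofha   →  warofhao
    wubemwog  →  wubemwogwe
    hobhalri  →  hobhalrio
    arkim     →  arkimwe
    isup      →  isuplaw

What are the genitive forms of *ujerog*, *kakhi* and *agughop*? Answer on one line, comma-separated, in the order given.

The suffix is conditioned by the final sound: -law when the stem ends in a voiceless consonant (*noboh*, *isup*); -we when the stem ends in a voiced consonant (*lobav*, *wubemwog*, *arkim*); -o when the stem ends in a vowel (*warofha*, *hobhalri*).
*ujerog*: final sound = /g/, a voiced consonant → -we → *ujerogwe*.
*kakhi*: final sound = /i/, a vowel → -o → *kakhio*.
*agughop* — final sound /p/ (a voiceless consonant) → -law → *agughoplaw*.

ujerogwe, kakhio, agughoplaw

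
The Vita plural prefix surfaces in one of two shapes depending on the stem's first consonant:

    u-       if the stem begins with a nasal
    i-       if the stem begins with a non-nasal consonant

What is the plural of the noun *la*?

ila

The first consonant of *la* is /l/, which is non-nasal, so the prefix is i-, giving *ila*.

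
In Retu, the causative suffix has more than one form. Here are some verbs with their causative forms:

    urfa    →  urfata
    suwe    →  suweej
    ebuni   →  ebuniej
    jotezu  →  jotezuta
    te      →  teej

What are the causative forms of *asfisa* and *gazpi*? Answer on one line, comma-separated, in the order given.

Looking at the last vowel of each stem: -ej when the last vowel of the stem is a front vowel (*suwe*, *ebuni*, *te*); -ta when the last vowel of the stem is a back vowel (*urfa*, *jotezu*).
Since the last vowel of *asfisa* is /a/ (a back vowel), it takes -ta, giving *asfisata*.
*gazpi*: last vowel = /i/, a front vowel → -ej → *gazpiej*.

asfisata, gazpiej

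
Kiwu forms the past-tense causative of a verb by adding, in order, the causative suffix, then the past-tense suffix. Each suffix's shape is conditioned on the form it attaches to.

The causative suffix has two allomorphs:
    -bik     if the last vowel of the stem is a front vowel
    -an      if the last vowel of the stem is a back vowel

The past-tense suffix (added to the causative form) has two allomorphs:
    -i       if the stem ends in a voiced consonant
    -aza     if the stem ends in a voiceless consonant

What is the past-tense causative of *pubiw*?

*pubiw*: last vowel = /i/, a front vowel → -bik → *pubiwbik*.
The causative form *pubiwbik* — final consonant /k/ (voiceless) → -aza → *pubiwbikaza*.

pubiwbikaza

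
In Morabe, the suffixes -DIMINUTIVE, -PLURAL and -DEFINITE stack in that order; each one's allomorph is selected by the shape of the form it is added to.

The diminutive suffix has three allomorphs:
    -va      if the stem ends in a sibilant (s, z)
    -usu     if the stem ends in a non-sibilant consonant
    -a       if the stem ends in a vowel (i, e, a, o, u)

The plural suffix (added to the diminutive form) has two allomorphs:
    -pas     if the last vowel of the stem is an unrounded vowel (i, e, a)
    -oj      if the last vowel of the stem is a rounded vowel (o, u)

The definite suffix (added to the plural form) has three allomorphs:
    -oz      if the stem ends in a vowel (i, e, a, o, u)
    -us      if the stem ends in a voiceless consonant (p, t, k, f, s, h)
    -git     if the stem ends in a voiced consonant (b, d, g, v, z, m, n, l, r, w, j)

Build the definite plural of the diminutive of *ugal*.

*ugal*: final sound = /l/, a non-sibilant consonant → -usu → *ugalusu*.
Since the last vowel of the diminutive form *ugalusu* is /u/ (a rounded vowel), it takes -oj, giving *ugalusuoj*.
Since the final sound of the plural form *ugalusuoj* is /j/ (a voiced consonant), it takes -git, giving *ugalusuojgit*.

ugalusuojgit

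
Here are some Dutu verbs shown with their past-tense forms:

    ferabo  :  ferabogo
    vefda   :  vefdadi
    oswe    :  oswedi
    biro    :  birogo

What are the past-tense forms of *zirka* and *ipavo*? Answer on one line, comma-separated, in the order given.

zirkadi, ipavogo

Looking at the last vowel of each stem: -go when the last vowel of the stem is a rounded vowel (*ferabo*, *biro*); -di when the last vowel of the stem is an unrounded vowel (*vefda*, *oswe*).
*zirka*: last vowel = /a/, an unrounded vowel → -di → *zirkadi*.
*ipavo* — last vowel /o/ (a rounded vowel) → -go → *ipavogo*.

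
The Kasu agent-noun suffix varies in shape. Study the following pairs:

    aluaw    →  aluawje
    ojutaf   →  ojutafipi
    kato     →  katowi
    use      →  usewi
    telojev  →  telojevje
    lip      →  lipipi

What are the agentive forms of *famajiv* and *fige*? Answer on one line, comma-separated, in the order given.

famajivje, figewi

The pattern is voicing of the final sound: -ipi when the stem ends in a voiceless consonant (*ojutaf*, *lip*); -je when the stem ends in a voiced consonant (*aluaw*, *telojev*); -wi when the stem ends in a vowel (*kato*, *use*).
*famajiv*: final sound = /v/, a voiced consonant → -je → *famajivje*.
*fige*: final sound = /e/, a vowel → -wi → *figewi*.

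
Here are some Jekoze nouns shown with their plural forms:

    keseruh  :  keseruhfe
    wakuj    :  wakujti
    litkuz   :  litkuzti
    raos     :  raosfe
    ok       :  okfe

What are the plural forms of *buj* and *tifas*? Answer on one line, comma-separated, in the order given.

bujti, tifasfe

The alternation tracks the final consonant of the stem — -fe when the stem ends in a voiceless consonant (*keseruh*, *raos*, *ok*); -ti when the stem ends in a voiced consonant (*wakuj*, *litkuz*).
Since the final consonant of *buj* is /j/ (voiced), it takes -ti, giving *bujti*.
*tifas* — final consonant /s/ (voiceless) → -fe → *tifasfe*.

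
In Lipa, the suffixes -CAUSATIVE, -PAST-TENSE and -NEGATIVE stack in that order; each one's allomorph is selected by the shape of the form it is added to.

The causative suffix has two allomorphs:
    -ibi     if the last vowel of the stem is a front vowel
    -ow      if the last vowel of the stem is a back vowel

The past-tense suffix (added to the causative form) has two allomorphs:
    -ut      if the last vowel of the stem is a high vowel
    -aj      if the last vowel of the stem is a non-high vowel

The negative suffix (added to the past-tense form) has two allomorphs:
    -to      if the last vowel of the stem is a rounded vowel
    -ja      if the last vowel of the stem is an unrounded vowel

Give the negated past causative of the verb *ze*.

zeibiutto

*ze* — last vowel /e/ (a front vowel) → -ibi → *zeibi*.
Since the last vowel of the causative form *zeibi* is /i/ (a high vowel), it takes -ut, giving *zeibiut*.
The past-tense form *zeibiut*: last vowel = /u/, a rounded vowel → -to → *zeibiutto*.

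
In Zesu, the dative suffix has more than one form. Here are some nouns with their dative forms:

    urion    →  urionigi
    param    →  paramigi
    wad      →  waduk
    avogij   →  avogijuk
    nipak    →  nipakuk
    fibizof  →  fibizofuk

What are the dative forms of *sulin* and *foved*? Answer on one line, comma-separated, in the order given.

Looking at the final consonant of each stem: -igi when the stem ends in a nasal (*urion*, *param*); -uk when the stem ends in a non-nasal consonant (*wad*, *avogij*, *nipak*, *fibizof*).
*sulin* — final consonant /n/ (a nasal) → -igi → *sulinigi*.
*foved* — final consonant /d/ (non-nasal) → -uk → *foveduk*.

sulinigi, foveduk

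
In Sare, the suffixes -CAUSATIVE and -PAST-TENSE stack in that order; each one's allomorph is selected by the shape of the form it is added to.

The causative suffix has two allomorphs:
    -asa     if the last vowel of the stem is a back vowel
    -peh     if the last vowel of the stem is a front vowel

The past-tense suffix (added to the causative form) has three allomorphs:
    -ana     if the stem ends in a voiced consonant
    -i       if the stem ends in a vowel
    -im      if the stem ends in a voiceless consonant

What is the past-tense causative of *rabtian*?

rabtianasai

Since the last vowel of *rabtian* is /a/ (a back vowel), it takes -asa, giving *rabtianasa*.
Since the final sound of the causative form *rabtianasa* is /a/ (a vowel), it takes -i, giving *rabtianasai*.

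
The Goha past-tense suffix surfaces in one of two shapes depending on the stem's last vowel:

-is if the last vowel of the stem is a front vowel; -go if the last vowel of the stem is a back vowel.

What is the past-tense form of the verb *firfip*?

The last vowel of *firfip* is /i/, which is a front vowel, so the suffix is -is, giving *firfipis*.

firfipis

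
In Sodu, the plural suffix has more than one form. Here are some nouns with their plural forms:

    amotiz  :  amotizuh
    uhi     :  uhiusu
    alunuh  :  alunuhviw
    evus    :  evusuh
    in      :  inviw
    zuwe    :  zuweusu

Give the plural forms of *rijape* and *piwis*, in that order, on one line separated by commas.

Looking at the final sound of each stem: -uh when the stem ends in a sibilant (*amotiz*, *evus*); -viw when the stem ends in a non-sibilant consonant (*alunuh*, *in*); -usu when the stem ends in a vowel (*uhi*, *zuwe*).
*rijape*: final sound = /e/, a vowel → -usu → *rijapeusu*.
*piwis* — final sound /s/ (a sibilant) → -uh → *piwisuh*.

rijapeusu, piwisuh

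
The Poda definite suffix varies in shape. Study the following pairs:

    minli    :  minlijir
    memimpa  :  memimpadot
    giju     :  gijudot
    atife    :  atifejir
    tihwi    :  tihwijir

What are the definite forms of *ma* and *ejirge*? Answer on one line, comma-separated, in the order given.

madot, ejirgejir

The pattern is front/back vowel harmony: -jir when the last vowel of the stem is a front vowel (*minli*, *atife*, *tihwi*); -dot when the last vowel of the stem is a back vowel (*memimpa*, *giju*).
*ma*: last vowel = /a/, a back vowel → -dot → *madot*.
Since the last vowel of *ejirge* is /e/ (a front vowel), it takes -jir, giving *ejirgejir*.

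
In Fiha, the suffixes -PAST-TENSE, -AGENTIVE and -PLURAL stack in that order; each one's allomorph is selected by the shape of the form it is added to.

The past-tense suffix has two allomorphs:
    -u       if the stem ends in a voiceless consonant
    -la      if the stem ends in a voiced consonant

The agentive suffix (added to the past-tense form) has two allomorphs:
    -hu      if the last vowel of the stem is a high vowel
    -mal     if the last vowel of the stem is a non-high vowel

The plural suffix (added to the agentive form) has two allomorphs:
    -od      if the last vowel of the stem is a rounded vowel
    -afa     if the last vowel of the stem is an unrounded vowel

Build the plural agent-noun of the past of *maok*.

*maok*: final consonant = /k/, voiceless → -u → *maoku*.
The past-tense form *maoku*: last vowel = /u/, a high vowel → -hu → *maokuhu*.
The agentive form *maokuhu*: last vowel = /u/, a rounded vowel → -od → *maokuhuod*.

maokuhuod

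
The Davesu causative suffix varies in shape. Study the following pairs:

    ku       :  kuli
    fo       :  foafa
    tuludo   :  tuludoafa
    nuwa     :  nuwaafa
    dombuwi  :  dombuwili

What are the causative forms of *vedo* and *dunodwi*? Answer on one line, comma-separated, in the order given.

Looking at the last vowel of each stem: -li when the last vowel of the stem is a high vowel (*ku*, *dombuwi*); -afa when the last vowel of the stem is a non-high vowel (*fo*, *tuludo*, *nuwa*).
The last vowel of *vedo* is /o/, which is a non-high vowel, so the suffix is -afa, giving *vedoafa*.
Since the last vowel of *dunodwi* is /i/ (a high vowel), it takes -li, giving *dunodwili*.

vedoafa, dunodwili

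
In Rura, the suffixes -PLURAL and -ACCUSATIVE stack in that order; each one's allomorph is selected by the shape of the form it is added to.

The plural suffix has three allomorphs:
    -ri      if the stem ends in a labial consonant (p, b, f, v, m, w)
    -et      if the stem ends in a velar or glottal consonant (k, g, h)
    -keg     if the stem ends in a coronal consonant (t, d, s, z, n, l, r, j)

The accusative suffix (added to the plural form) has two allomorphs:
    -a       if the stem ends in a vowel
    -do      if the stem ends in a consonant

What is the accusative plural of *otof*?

otofria

*otof*: final consonant = /f/, labial → -ri → *otofri*.
The plural form *otofri* — final sound /i/ (a vowel) → -a → *otofria*.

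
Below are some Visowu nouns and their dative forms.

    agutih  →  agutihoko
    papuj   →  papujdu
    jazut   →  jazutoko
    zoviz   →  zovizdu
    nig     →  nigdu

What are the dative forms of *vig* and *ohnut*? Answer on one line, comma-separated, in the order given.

The alternation tracks the final consonant of the stem — -oko when the stem ends in a voiceless consonant (*agutih*, *jazut*); -du when the stem ends in a voiced consonant (*papuj*, *zoviz*, *nig*).
*vig*: final consonant = /g/, voiced → -du → *vigdu*.
*ohnut* — final consonant /t/ (voiceless) → -oko → *ohnutoko*.

vigdu, ohnutoko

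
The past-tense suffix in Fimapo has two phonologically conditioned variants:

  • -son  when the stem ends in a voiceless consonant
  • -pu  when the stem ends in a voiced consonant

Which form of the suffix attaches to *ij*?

-pu

*ij*: final consonant = /j/, voiced → -pu.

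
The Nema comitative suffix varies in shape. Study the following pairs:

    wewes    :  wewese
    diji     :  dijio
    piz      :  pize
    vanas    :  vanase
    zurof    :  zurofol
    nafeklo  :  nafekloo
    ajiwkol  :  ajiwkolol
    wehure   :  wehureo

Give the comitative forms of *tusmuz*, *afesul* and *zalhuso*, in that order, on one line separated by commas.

The pattern is sibilance of the final sound: -e when the stem ends in a sibilant (*wewes*, *piz*, *vanas*); -ol when the stem ends in a non-sibilant consonant (*zurof*, *ajiwkol*); -o when the stem ends in a vowel (*diji*, *nafeklo*, *wehure*).
Since the final sound of *tusmuz* is /z/ (a sibilant), it takes -e, giving *tusmuze*.
The final sound of *afesul* is /l/, which is a non-sibilant consonant, so the suffix is -ol, giving *afesulol*.
The final sound of *zalhuso* is /o/, which is a vowel, so the suffix is -o, giving *zalhusoo*.

tusmuze, afesulol, zalhusoo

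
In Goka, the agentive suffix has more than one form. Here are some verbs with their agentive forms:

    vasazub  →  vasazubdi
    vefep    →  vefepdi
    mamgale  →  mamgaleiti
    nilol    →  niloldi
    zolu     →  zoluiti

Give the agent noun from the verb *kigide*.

The suffix is conditioned by the final sound: -di when the stem ends in a consonant (*vasazub*, *vefep*, *nilol*); -iti when the stem ends in a vowel (*mamgale*, *zolu*).
Since the final sound of *kigide* is /e/ (a vowel), it takes -iti, giving *kigideiti*.

kigideiti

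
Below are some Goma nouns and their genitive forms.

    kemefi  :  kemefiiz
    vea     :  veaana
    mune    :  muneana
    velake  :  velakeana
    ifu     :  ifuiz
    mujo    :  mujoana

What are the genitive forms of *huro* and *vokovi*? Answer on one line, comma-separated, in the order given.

The pattern is height harmony: -iz when the last vowel of the stem is a high vowel (*kemefi*, *ifu*); -ana when the last vowel of the stem is a non-high vowel (*vea*, *mune*, *velake*, *mujo*).
The last vowel of *huro* is /o/, which is a non-high vowel, so the suffix is -ana, giving *huroana*.
Since the last vowel of *vokovi* is /i/ (a high vowel), it takes -iz, giving *vokoviiz*.

huroana, vokoviiz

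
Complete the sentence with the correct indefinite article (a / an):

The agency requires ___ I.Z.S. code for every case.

an

The indefinite article is chosen by the initial *sound* of the following word, not its spelling.
The initialism *I.Z.S.* is read letter by letter; the first letter, I, is pronounced /aɪ/, which begins with a vowel sound.
So the article is *an*: The agency requires an I.Z.S. code for every case.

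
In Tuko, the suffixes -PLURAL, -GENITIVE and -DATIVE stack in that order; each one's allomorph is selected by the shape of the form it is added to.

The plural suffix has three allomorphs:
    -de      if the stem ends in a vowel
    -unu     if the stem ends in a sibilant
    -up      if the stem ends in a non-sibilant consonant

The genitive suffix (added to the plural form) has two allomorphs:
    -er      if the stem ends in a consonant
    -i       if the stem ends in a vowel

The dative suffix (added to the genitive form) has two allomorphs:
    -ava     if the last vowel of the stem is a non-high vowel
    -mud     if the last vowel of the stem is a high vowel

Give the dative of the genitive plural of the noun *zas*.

*zas*: final sound = /s/, a sibilant → -unu → *zasunu*.
Since the final sound of the plural form *zasunu* is /u/ (a vowel), it takes -i, giving *zasunui*.
The genitive form *zasunui* — last vowel /i/ (a high vowel) → -mud → *zasunuimud*.

zasunuimud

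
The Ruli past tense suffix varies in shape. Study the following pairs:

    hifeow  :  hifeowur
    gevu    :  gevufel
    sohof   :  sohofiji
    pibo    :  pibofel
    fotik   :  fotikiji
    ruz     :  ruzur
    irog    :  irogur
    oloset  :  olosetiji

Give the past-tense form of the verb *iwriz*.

iwrizur

The suffix is conditioned by the final sound: -iji when the stem ends in a voiceless consonant (*sohof*, *fotik*, *oloset*); -ur when the stem ends in a voiced consonant (*hifeow*, *ruz*, *irog*); -fel when the stem ends in a vowel (*gevu*, *pibo*).
*iwriz*: final sound = /z/, a voiced consonant → -ur → *iwrizur*.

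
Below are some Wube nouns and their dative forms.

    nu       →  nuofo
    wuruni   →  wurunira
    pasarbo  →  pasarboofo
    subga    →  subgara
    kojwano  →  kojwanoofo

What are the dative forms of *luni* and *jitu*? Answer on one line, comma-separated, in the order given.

The suffix is conditioned by the last vowel: -ofo when the last vowel of the stem is a rounded vowel (*nu*, *pasarbo*, *kojwano*); -ra when the last vowel of the stem is an unrounded vowel (*wuruni*, *subga*).
The last vowel of *luni* is /i/, which is an unrounded vowel, so the suffix is -ra, giving *lunira*.
The last vowel of *jitu* is /u/, which is a rounded vowel, so the suffix is -ofo, giving *jituofo*.

lunira, jituofo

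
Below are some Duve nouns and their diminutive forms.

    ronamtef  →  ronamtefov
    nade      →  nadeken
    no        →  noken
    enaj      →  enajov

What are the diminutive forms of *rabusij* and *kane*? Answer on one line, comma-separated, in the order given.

The alternation tracks the final sound of the stem — -ov when the stem ends in a consonant (*ronamtef*, *enaj*); -ken when the stem ends in a vowel (*nade*, *no*).
*rabusij*: final sound = /j/, a consonant → -ov → *rabusijov*.
The final sound of *kane* is /e/, which is a vowel, so the suffix is -ken, giving *kaneken*.

rabusijov, kaneken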